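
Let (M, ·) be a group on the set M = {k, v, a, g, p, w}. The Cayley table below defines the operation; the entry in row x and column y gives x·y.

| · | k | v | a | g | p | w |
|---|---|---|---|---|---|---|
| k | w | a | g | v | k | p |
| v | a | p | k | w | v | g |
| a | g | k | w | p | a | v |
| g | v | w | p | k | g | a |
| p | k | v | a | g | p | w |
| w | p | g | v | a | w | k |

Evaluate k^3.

p

k^1 = k
k^2 = k·k = w
k^3 = w·k = p
(Structurally, M here is isomorphic to the cyclic group Z_6.)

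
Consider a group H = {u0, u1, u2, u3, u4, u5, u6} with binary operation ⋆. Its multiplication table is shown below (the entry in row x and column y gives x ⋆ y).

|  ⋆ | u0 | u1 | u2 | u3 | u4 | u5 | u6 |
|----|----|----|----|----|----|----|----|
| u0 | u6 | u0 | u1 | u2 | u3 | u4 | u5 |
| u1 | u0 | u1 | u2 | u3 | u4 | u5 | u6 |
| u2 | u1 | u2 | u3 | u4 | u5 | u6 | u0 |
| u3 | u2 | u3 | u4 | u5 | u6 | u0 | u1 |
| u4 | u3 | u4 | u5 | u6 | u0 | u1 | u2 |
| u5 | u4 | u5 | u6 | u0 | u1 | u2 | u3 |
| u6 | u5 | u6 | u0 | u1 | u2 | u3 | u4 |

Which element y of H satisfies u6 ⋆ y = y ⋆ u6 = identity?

First locate the identity: row u1 matches the header, so u1 is the identity.
Scan row u6 for u1: u6 ⋆ u3 = u1. Hence u6^(-1) = u3.

u3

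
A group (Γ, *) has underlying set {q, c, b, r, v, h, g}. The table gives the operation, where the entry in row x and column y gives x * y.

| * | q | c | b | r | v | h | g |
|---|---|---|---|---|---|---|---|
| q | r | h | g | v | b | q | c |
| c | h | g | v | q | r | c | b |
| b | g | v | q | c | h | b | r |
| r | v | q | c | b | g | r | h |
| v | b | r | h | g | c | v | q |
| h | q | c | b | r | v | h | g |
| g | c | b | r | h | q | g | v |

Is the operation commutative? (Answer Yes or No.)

Yes

Check whether the table is symmetric across its main diagonal.
Every entry (row x, col y) equals the entry (row y, col x), so Γ is abelian.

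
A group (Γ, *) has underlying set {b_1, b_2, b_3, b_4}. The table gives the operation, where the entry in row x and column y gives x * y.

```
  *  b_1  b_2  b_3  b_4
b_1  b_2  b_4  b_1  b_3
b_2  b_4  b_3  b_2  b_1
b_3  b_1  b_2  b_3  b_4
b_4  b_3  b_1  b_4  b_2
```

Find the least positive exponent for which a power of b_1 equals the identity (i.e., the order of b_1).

The identity element is b_3 (its row matches the header).
b_1^1 = b_1
b_1^2 = b_1 * b_1 = b_2
b_1^3 = b_2 * b_1 = b_4
b_1^4 = b_4 * b_1 = b_3
The first power of b_1 equal to the identity is b_1^4, so ord(b_1) = 4.

4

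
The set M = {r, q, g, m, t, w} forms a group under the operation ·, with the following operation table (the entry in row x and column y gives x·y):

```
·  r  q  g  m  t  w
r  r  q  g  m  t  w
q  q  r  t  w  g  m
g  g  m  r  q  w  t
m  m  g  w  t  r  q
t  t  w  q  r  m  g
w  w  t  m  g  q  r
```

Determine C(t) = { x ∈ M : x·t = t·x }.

{m, r, t}

Compare row t with column t entry by entry.
m·t = r = t·m, so m commutes with t.
w·t = q but t·w = g, so w does not.
Collecting the elements that commute with t: C(t) = {m, r, t}.
(Structurally, M here is isomorphic to the symmetric group S_3.)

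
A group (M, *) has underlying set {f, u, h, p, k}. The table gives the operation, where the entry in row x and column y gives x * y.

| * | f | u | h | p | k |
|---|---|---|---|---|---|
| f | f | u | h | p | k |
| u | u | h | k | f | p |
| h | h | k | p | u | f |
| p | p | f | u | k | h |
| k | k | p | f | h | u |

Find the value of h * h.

Read row h, column h: h * h = p.

p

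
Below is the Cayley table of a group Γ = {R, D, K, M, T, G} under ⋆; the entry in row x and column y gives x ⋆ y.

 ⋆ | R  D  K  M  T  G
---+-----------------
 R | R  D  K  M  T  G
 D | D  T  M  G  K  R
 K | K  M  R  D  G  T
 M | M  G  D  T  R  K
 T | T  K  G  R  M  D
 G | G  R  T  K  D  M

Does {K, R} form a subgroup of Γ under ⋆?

{K, R} contains the identity R.
Checking products: every product of two elements of {K, R} (read from the table) lies in {K, R}, so the set is closed.
In a finite group, a nonempty closed subset is a subgroup. So {K, R} ≤ Γ.
(Structurally, Γ here is isomorphic to the cyclic group Z_6.)

Yes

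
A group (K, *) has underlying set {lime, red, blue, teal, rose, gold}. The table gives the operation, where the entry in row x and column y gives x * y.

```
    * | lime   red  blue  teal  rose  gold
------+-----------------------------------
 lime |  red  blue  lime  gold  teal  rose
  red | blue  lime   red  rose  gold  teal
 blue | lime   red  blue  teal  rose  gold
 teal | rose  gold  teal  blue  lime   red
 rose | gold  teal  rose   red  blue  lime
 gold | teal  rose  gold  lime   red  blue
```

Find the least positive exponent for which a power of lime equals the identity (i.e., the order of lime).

The identity element is blue (its row matches the header).
lime^1 = lime
lime^2 = lime * lime = red
lime^3 = red * lime = blue
The first power of lime equal to the identity is lime^3, so ord(lime) = 3.

3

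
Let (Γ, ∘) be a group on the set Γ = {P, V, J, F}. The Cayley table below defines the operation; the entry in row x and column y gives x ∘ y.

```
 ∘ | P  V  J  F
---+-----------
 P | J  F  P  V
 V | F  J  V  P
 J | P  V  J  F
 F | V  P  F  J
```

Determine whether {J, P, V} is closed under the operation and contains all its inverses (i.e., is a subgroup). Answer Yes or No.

No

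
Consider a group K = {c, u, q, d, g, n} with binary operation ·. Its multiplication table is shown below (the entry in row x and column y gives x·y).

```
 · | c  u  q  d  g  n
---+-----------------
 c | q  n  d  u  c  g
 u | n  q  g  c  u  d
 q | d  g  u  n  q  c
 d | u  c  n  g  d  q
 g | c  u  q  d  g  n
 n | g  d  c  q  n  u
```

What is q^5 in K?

q^1 = q
q^2 = q·q = u
q^3 = u·q = g
q^4 = g·q = q
q^5 = q·q = u

u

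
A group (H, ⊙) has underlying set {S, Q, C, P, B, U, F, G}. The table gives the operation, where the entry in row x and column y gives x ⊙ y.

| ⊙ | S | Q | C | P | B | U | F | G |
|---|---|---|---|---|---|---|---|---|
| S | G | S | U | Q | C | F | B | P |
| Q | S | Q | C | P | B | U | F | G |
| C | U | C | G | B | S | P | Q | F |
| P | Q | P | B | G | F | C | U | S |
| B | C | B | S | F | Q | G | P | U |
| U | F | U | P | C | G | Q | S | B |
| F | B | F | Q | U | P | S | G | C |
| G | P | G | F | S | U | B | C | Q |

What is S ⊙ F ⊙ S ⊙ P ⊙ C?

S ⊙ F = B
B ⊙ S = C
C ⊙ P = B
B ⊙ C = S

S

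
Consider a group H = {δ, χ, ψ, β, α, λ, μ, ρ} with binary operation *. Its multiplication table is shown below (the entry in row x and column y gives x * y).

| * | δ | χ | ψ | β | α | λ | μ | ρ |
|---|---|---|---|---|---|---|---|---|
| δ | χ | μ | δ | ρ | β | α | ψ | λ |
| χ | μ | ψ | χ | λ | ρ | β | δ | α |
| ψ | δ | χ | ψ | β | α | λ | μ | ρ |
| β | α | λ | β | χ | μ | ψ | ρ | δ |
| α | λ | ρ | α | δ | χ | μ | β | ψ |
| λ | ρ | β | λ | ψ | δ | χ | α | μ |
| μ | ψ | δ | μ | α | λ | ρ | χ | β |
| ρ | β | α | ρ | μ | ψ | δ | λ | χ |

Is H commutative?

λ * δ = ρ but δ * λ = α.
Since λ and δ do not commute, H is not abelian.

No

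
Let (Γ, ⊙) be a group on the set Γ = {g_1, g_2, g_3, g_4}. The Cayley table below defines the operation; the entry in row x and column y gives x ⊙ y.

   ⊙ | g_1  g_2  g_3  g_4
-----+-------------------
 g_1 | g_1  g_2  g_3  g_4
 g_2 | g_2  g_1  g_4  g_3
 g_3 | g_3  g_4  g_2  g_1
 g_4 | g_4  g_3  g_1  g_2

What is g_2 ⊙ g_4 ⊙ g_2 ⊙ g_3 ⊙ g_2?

g_2 ⊙ g_4 = g_3
g_3 ⊙ g_2 = g_4
g_4 ⊙ g_3 = g_1
g_1 ⊙ g_2 = g_2

g_2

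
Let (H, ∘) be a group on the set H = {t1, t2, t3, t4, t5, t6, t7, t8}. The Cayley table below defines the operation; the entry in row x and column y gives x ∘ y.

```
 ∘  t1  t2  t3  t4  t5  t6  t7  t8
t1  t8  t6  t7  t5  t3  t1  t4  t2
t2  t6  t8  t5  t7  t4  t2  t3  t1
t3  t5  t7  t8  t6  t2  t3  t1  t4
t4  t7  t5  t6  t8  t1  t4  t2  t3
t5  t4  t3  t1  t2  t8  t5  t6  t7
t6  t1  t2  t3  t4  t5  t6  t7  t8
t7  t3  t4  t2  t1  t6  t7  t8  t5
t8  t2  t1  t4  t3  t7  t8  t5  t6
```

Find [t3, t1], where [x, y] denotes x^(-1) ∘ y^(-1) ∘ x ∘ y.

t8

Identity is t6; from the table t3^(-1) = t4 and t1^(-1) = t2.
t4 ∘ t2 = t5
t5 ∘ t3 = t1
t1 ∘ t1 = t8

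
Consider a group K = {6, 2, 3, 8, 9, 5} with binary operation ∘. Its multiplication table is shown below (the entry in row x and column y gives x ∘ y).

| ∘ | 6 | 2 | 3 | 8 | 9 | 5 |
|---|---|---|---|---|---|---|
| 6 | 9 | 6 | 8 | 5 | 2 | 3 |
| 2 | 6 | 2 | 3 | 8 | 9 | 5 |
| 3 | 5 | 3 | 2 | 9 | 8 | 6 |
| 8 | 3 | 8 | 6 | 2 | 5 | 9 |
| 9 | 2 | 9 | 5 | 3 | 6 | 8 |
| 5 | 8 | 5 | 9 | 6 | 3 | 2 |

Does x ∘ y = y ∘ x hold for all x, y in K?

6 ∘ 5 = 3 but 5 ∘ 6 = 8.
Since 6 and 5 do not commute, K is not abelian.

No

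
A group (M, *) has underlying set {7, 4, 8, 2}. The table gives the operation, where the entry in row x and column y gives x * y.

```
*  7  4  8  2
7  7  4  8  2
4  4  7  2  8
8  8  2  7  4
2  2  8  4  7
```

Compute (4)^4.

7

4^1 = 4
4^2 = 4 * 4 = 7
4^3 = 7 * 4 = 4
4^4 = 4 * 4 = 7
(Structurally, M here is isomorphic to the Klein four-group V_4.)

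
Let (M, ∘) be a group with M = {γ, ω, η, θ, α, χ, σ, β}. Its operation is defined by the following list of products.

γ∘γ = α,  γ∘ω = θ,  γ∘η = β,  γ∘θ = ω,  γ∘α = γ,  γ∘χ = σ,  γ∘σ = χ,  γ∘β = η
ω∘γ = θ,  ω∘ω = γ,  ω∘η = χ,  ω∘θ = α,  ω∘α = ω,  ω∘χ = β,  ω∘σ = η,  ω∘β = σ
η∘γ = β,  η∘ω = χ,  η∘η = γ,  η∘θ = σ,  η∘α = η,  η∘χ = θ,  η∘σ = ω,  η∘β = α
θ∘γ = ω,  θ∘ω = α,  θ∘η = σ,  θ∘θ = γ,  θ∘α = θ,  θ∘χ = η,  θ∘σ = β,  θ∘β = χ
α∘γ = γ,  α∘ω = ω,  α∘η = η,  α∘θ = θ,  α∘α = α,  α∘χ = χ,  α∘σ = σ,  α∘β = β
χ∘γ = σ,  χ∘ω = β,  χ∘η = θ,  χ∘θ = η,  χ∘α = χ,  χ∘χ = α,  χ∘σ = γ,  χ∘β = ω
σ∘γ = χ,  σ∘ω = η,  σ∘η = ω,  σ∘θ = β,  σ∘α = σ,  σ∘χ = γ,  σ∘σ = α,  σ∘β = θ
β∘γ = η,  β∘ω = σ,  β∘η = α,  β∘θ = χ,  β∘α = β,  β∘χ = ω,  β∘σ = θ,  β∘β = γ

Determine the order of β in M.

The identity element is α (its row matches the header).
β^1 = β
β^2 = β ∘ β = γ
β^3 = γ ∘ β = η
β^4 = η ∘ β = α
The first power of β equal to the identity is β^4, so ord(β) = 4.

4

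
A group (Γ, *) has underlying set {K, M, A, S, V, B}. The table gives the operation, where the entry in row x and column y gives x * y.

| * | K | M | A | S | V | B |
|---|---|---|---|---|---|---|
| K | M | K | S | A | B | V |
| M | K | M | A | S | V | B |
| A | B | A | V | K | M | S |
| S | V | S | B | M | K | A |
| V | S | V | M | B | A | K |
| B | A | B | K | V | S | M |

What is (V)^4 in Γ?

V^1 = V
V^2 = V * V = A
V^3 = A * V = M
V^4 = M * V = V

V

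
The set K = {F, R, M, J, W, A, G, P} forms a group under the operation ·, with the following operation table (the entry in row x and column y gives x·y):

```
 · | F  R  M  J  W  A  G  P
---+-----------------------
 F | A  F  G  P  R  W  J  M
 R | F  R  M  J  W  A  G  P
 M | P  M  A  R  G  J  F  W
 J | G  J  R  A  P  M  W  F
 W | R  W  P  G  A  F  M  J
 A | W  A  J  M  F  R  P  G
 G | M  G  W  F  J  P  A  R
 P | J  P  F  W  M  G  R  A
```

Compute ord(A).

2

The identity element is R (its row matches the header).
A^1 = A
A^2 = A·A = R
The first power of A equal to the identity is A^2, so ord(A) = 2.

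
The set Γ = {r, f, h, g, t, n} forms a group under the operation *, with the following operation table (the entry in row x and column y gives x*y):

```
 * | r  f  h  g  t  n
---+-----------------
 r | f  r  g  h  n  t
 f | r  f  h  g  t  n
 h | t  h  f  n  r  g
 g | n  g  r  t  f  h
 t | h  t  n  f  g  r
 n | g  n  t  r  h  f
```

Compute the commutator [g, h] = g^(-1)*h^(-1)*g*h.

Identity is f; from the table g^(-1) = t and h^(-1) = h.
t*h = n
n*g = r
r*h = g

g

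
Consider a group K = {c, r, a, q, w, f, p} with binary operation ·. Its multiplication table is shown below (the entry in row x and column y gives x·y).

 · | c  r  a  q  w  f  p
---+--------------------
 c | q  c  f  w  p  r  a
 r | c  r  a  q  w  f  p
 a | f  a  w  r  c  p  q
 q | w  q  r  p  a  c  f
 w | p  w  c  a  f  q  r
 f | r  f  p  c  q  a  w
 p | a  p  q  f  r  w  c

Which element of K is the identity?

The identity e satisfies e·x = x for all x, so its row in the table reproduces the column headers.
Row r reads: c, r, a, q, w, f, p — exactly the header order. So r is the identity.

r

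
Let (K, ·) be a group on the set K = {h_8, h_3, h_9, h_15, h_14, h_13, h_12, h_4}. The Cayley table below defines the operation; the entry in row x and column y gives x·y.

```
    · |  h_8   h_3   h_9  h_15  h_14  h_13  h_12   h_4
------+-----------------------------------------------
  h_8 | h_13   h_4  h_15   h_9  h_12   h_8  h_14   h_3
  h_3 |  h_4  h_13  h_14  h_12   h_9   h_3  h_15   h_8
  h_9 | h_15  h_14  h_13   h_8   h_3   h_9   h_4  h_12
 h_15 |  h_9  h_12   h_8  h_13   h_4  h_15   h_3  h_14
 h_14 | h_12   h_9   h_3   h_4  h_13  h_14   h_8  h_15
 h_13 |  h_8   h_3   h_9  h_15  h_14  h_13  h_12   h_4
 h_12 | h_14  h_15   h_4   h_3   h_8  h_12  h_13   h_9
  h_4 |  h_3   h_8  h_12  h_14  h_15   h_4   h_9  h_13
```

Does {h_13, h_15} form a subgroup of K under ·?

Yes

{h_13, h_15} contains the identity h_13.
Checking products: every product of two elements of {h_13, h_15} (read from the table) lies in {h_13, h_15}, so the set is closed.
In a finite group, a nonempty closed subset is a subgroup. So {h_13, h_15} ≤ K.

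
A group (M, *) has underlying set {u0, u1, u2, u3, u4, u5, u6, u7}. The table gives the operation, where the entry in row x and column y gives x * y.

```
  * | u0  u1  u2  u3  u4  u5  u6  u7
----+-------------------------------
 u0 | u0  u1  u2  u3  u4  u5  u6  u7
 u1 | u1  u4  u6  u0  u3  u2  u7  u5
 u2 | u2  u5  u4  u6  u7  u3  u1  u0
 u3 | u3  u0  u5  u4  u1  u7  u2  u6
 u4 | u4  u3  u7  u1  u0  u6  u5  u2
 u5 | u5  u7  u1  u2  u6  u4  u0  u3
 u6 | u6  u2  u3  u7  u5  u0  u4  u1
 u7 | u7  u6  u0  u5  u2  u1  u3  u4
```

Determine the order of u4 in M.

The identity element is u0 (its row matches the header).
u4^1 = u4
u4^2 = u4 * u4 = u0
The first power of u4 equal to the identity is u4^2, so ord(u4) = 2.
(Structurally, M here is isomorphic to the quaternion group Q_8.)

2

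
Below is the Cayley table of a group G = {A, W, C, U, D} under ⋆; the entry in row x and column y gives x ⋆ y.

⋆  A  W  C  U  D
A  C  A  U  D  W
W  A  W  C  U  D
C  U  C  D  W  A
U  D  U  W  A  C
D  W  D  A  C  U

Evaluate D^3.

C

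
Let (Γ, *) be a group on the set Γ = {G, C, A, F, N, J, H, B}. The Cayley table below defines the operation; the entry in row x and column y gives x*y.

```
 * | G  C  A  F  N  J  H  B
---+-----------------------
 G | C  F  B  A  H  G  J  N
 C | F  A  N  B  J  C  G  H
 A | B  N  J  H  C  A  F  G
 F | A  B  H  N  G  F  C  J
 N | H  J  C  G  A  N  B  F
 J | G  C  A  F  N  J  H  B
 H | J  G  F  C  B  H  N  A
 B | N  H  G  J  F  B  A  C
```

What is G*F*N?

C

G*F = A
A*N = C
(Structurally, Γ here is isomorphic to the cyclic group Z_8.)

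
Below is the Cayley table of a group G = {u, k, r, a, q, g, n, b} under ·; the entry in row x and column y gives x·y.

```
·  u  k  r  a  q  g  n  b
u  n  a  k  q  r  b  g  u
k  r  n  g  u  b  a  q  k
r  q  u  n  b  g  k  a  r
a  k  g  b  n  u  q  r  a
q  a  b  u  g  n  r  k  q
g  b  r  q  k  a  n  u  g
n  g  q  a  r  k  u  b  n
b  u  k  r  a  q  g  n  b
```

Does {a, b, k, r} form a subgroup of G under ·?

No

k·k = n, which is not in {a, b, k, r}.
The subset is not closed under ·, so it is not a subgroup.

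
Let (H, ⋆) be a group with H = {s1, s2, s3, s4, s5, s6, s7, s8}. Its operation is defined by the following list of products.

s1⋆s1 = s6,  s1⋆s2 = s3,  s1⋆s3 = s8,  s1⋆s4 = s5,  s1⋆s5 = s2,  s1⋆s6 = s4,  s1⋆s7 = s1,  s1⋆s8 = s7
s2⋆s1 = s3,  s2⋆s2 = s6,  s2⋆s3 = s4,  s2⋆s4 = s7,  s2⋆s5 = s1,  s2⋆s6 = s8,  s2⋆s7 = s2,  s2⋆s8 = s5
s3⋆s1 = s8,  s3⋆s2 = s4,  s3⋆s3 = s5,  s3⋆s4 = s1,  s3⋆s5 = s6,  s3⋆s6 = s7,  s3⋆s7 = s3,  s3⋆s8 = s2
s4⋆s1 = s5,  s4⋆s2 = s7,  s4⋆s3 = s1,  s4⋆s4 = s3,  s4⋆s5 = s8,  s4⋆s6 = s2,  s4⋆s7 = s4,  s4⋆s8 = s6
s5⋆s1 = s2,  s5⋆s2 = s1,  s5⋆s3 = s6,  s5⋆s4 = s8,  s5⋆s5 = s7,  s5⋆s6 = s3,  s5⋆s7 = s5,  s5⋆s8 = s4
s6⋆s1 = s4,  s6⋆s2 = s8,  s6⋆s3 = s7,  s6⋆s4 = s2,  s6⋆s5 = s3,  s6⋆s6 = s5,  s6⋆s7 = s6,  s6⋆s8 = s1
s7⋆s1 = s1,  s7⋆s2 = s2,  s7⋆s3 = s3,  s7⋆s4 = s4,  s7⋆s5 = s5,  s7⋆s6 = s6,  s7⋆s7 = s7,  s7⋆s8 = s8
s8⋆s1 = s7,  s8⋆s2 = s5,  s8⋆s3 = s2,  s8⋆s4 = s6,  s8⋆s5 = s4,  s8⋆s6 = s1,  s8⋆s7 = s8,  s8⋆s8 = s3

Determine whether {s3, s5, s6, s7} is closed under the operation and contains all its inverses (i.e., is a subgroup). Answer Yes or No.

Yes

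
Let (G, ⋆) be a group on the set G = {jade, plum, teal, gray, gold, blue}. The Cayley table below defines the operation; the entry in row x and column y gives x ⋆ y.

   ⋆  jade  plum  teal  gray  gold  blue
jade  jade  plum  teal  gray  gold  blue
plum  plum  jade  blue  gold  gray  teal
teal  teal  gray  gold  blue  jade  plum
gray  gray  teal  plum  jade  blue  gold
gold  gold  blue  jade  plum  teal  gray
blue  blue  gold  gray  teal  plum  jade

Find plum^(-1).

plum

First locate the identity: row jade matches the header, so jade is the identity.
Scan row plum for jade: plum ⋆ plum = jade. Hence plum^(-1) = plum.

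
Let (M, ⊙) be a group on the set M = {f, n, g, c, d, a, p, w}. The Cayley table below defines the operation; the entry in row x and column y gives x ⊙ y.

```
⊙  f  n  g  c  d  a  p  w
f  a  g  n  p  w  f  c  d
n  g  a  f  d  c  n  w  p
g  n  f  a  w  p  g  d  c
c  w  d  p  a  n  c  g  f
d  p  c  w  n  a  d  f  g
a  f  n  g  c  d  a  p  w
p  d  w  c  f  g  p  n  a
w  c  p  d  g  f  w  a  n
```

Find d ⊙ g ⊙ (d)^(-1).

The identity is a. In row d, the entry a sits in column d, so d^(-1) = d.
d ⊙ g = w
w ⊙ d = f

f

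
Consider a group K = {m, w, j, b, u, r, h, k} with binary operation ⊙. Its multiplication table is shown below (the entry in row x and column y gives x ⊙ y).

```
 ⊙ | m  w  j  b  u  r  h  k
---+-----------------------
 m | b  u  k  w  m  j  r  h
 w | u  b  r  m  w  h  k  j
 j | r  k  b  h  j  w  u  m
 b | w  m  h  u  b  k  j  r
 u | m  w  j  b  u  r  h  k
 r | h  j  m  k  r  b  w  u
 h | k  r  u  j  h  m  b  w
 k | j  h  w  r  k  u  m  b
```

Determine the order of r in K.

4

The identity element is u (its row matches the header).
r^1 = r
r^2 = r ⊙ r = b
r^3 = b ⊙ r = k
r^4 = k ⊙ r = u
The first power of r equal to the identity is r^4, so ord(r) = 4.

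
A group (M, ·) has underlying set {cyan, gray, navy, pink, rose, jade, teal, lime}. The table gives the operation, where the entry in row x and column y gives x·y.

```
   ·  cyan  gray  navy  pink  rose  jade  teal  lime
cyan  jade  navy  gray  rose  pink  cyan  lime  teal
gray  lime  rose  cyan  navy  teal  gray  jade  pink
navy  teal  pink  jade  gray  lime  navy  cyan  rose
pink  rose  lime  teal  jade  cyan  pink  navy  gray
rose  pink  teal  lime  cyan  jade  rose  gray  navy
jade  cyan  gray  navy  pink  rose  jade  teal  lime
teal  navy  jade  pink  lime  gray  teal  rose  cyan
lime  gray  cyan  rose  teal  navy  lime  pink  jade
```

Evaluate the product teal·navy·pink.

teal·navy = pink
pink·pink = jade
(Structurally, M here is isomorphic to the dihedral group D_4.)

jade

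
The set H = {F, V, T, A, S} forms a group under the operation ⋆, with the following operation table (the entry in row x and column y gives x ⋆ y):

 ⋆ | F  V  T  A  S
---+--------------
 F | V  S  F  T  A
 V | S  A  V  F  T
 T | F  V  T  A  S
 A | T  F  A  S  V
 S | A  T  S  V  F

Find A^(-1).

F

First locate the identity: row T matches the header, so T is the identity.
Scan row A for T: A ⋆ F = T. Hence A^(-1) = F.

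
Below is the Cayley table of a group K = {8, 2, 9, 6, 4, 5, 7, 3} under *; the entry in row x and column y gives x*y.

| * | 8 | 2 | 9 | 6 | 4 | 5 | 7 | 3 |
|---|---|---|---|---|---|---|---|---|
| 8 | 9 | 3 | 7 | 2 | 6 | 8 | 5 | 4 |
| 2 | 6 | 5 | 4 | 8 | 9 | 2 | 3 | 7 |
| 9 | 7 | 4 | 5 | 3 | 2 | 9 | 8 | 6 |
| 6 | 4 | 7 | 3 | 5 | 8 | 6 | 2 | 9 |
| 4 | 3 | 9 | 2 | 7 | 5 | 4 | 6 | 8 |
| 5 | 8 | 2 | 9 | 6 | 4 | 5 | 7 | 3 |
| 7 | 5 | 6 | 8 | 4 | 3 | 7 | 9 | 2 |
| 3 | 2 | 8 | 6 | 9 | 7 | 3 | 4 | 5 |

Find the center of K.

An element z is central iff its row equals its column in the table.
For 4: 4*8 = 3 ≠ 6 = 8*4, so 4 ∉ Z.
Checking each element this way leaves Z(K) = {5, 9}.
(Structurally, K here is isomorphic to the dihedral group D_4.)

{5, 9}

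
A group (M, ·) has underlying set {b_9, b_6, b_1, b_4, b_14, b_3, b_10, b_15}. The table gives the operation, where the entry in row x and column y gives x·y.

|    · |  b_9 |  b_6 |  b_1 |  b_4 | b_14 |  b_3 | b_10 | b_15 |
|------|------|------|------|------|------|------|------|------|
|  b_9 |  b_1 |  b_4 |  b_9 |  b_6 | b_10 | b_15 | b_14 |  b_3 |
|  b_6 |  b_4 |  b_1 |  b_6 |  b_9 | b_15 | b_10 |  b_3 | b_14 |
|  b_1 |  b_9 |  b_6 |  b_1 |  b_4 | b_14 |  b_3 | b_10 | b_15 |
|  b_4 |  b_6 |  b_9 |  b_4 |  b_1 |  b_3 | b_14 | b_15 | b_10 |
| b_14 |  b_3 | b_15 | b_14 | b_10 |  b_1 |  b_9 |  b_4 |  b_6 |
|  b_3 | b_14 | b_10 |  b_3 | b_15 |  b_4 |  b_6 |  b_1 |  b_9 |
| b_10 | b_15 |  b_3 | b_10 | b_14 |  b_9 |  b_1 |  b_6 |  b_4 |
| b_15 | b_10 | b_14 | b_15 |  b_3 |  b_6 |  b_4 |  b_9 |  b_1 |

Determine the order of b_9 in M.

2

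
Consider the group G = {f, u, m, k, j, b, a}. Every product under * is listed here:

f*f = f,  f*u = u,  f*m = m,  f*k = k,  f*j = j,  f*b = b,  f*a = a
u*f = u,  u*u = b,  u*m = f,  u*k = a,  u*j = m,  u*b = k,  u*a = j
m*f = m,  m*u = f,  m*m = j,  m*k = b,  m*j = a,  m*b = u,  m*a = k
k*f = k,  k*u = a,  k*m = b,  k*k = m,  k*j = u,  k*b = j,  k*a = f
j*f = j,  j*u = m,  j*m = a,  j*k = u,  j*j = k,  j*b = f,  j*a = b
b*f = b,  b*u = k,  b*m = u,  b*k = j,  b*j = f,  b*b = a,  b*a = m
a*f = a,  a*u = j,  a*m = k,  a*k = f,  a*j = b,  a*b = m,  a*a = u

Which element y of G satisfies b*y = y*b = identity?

j

First locate the identity: row f matches the header, so f is the identity.
Scan row b for f: b*j = f. Hence b^(-1) = j.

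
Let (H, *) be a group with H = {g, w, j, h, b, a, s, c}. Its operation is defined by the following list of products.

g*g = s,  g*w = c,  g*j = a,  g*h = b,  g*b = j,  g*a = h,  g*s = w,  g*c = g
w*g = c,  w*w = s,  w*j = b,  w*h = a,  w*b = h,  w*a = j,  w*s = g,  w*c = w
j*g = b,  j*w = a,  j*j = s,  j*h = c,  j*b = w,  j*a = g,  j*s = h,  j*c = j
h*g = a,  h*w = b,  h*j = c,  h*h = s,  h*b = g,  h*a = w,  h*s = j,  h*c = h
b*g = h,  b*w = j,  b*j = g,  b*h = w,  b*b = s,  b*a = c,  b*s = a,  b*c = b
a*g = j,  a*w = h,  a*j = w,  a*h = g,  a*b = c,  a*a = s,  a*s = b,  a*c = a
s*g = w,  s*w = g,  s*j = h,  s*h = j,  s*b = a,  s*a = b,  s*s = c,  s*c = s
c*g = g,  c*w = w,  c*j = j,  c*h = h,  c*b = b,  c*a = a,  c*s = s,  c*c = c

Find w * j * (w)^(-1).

h

The identity is c. In row w, the entry c sits in column g, so w^(-1) = g.
w * j = b
b * g = h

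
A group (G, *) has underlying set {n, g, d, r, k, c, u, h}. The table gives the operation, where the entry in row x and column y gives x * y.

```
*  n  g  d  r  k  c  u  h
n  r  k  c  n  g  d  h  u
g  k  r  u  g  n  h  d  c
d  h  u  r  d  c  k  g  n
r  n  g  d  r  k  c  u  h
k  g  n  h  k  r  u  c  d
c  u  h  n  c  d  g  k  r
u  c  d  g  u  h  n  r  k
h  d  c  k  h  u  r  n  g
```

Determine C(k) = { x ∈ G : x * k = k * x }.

{g, k, n, r}

Compare row k with column k entry by entry.
g * k = n = k * g, so g commutes with k.
c * k = d but k * c = u, so c does not.
Collecting the elements that commute with k: C(k) = {g, k, n, r}.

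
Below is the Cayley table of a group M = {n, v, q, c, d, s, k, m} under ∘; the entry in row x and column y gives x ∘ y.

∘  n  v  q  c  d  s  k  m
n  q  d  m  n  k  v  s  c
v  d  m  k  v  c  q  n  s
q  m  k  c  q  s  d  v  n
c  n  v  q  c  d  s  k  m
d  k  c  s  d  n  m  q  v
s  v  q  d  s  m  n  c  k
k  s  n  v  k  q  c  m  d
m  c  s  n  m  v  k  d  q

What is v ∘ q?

k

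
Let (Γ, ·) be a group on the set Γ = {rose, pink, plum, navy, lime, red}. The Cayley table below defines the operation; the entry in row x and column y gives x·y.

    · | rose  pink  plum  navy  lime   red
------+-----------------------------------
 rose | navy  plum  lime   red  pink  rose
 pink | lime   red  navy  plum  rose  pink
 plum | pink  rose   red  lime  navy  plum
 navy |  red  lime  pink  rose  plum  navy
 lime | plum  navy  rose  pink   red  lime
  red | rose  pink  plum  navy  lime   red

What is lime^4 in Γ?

lime^1 = lime
lime^2 = lime·lime = red
lime^3 = red·lime = lime
lime^4 = lime·lime = red

red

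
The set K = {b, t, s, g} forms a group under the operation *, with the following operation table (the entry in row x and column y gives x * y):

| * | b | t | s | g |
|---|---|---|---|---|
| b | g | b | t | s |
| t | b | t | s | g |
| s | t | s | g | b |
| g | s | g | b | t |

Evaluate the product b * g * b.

b * g = s
s * b = t

t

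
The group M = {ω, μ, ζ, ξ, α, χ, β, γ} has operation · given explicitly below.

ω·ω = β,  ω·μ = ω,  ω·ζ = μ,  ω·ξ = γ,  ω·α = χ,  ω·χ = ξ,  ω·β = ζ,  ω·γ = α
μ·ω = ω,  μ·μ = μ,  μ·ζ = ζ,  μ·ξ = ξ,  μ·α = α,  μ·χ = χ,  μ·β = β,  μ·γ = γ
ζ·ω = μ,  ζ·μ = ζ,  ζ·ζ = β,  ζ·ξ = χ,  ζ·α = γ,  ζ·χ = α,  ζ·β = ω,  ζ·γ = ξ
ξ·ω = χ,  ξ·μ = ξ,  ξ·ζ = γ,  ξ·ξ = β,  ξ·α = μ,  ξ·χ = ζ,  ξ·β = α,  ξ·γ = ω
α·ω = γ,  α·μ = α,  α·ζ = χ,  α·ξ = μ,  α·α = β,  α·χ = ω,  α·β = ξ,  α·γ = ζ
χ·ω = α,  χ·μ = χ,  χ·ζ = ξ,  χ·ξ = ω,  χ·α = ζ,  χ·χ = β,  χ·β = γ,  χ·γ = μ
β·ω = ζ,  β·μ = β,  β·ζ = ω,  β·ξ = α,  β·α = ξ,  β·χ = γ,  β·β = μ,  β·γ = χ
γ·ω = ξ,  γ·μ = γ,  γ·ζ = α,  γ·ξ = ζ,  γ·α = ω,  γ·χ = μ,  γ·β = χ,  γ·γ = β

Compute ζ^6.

ζ^1 = ζ
ζ^2 = ζ·ζ = β
ζ^3 = β·ζ = ω
ζ^4 = ω·ζ = μ
ζ^5 = μ·ζ = ζ
ζ^6 = ζ·ζ = β
(Structurally, M here is isomorphic to the quaternion group Q_8.)

β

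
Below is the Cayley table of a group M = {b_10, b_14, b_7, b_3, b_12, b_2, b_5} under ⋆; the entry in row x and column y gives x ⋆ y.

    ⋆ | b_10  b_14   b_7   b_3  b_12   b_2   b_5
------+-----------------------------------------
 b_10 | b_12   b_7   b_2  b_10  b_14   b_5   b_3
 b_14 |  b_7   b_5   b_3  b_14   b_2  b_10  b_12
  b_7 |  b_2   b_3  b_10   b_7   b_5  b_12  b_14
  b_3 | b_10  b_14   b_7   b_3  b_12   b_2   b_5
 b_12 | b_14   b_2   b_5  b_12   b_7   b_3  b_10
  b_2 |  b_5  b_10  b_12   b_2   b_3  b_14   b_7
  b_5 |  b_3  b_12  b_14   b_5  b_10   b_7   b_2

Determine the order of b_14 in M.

The identity element is b_3 (its row matches the header).
b_14^1 = b_14
b_14^2 = b_14 ⋆ b_14 = b_5
b_14^3 = b_5 ⋆ b_14 = b_12
b_14^4 = b_12 ⋆ b_14 = b_2
b_14^5 = b_2 ⋆ b_14 = b_10
b_14^6 = b_10 ⋆ b_14 = b_7
b_14^7 = b_7 ⋆ b_14 = b_3
The first power of b_14 equal to the identity is b_14^7, so ord(b_14) = 7.

7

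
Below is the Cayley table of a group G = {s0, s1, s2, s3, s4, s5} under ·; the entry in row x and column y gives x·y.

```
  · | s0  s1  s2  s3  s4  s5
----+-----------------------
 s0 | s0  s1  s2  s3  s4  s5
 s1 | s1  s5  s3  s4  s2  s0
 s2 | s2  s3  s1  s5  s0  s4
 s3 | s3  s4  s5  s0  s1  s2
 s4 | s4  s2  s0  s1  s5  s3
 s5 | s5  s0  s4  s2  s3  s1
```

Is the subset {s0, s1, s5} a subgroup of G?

Yes

{s0, s1, s5} contains the identity s0.
Checking products: every product of two elements of {s0, s1, s5} (read from the table) lies in {s0, s1, s5}, so the set is closed.
In a finite group, a nonempty closed subset is a subgroup. So {s0, s1, s5} ≤ G.
(Structurally, G here is isomorphic to the cyclic group Z_6.)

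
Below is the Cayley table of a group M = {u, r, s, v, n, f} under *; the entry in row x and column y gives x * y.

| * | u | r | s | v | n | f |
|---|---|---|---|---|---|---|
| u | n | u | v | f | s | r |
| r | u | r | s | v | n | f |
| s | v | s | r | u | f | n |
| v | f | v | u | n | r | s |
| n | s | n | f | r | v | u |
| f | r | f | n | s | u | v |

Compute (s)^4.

r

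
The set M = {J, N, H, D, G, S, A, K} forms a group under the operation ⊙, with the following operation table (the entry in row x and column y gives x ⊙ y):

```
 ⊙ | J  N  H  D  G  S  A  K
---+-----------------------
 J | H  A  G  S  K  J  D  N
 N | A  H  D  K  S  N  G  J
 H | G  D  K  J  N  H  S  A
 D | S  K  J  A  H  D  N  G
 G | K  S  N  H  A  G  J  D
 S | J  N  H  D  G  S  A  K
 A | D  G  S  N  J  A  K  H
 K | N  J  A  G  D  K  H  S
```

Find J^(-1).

D

First locate the identity: row S matches the header, so S is the identity.
Scan row J for S: J ⊙ D = S. Hence J^(-1) = D.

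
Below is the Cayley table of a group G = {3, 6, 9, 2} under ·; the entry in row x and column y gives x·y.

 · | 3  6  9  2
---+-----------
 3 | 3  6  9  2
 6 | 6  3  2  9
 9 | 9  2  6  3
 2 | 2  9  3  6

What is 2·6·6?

2

2·6 = 9
9·6 = 2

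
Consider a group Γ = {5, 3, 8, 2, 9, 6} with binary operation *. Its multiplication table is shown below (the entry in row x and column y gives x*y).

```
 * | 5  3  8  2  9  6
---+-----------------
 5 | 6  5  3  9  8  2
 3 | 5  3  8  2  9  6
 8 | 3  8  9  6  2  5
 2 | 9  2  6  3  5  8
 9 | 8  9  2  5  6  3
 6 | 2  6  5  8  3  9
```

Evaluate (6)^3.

3

6^1 = 6
6^2 = 6*6 = 9
6^3 = 9*6 = 3
(Structurally, Γ here is isomorphic to the cyclic group Z_6.)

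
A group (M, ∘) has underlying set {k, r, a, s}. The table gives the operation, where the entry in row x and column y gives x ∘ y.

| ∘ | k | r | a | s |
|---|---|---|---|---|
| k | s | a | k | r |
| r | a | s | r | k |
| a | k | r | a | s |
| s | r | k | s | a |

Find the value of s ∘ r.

Read row s, column r: s ∘ r = k.

k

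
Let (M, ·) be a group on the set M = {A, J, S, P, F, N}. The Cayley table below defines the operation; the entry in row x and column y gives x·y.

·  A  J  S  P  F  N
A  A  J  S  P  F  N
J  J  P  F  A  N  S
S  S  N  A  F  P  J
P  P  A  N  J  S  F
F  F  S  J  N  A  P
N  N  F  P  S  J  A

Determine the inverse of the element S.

First locate the identity: row A matches the header, so A is the identity.
Scan row S for A: S·S = A. Hence S^(-1) = S.

S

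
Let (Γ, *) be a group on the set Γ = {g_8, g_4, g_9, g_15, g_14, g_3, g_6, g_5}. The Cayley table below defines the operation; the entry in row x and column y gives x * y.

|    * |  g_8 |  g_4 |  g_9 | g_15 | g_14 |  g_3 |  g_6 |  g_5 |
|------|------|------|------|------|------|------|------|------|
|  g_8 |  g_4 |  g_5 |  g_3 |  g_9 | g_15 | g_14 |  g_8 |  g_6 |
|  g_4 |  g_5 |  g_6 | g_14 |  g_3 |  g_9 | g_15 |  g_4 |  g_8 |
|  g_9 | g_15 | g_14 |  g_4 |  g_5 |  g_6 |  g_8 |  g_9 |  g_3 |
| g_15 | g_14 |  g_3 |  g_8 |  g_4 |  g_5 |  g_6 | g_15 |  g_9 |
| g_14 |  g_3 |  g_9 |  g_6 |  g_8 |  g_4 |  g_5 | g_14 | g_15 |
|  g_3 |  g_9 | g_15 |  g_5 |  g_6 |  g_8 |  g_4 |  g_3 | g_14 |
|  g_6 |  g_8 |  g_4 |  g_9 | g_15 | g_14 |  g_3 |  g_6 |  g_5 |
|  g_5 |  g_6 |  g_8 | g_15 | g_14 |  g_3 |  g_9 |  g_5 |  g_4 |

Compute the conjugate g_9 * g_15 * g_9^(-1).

g_3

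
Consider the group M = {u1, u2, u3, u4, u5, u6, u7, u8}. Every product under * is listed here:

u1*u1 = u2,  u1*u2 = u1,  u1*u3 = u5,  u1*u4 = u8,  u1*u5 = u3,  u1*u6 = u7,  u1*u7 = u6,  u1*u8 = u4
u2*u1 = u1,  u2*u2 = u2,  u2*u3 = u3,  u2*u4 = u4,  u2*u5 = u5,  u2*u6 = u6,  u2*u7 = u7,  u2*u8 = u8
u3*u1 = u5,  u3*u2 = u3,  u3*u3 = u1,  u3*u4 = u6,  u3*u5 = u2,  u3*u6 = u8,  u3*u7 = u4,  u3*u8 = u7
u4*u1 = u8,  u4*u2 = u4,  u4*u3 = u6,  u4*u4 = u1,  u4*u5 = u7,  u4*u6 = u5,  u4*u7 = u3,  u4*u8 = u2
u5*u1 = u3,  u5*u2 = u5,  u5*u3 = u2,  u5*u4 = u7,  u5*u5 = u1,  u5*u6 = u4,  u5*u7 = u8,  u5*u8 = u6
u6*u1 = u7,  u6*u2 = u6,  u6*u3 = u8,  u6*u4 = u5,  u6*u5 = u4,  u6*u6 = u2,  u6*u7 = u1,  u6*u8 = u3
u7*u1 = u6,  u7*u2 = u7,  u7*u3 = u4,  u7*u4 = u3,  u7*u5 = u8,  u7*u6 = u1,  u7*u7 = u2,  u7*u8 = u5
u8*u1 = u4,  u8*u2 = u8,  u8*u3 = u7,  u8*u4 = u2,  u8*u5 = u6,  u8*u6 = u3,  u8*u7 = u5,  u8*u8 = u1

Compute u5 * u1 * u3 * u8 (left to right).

u4

u5 * u1 = u3
u3 * u3 = u1
u1 * u8 = u4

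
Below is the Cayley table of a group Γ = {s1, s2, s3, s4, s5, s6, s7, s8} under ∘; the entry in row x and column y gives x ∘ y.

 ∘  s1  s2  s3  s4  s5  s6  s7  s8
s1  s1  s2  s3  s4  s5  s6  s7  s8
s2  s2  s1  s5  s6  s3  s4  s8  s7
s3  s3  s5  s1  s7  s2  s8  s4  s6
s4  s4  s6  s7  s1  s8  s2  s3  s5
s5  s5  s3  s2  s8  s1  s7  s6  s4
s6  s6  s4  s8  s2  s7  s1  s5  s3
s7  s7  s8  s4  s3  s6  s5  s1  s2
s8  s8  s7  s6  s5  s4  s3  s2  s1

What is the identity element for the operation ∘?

s1

The identity e satisfies e ∘ x = x for all x, so its row in the table reproduces the column headers.
Row s1 reads: s1, s2, s3, s4, s5, s6, s7, s8 — exactly the header order. So s1 is the identity.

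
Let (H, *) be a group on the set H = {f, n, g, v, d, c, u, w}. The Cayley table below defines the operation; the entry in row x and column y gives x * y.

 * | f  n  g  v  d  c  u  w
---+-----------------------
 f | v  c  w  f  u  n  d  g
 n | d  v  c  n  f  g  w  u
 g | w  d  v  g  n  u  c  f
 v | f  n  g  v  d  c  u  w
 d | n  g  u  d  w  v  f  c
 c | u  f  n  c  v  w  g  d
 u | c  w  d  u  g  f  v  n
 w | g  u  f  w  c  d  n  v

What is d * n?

Read row d, column n: d * n = g.

g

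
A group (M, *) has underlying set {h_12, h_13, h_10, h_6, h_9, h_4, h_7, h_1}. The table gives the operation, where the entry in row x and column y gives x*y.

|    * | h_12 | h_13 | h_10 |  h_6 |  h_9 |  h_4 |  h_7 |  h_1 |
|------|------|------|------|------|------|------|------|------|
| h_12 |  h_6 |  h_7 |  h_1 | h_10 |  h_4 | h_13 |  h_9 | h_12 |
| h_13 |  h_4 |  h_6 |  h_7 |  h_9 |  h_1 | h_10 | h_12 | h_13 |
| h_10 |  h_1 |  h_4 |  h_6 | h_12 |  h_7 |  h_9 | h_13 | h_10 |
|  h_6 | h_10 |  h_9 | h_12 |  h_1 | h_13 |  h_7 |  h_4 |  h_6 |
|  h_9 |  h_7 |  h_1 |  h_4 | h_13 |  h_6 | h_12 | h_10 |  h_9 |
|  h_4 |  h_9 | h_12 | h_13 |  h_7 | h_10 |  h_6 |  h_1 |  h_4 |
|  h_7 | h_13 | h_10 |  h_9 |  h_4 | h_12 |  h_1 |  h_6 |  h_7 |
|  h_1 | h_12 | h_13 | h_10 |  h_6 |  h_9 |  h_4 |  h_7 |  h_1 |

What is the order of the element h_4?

The identity element is h_1 (its row matches the header).
h_4^1 = h_4
h_4^2 = h_4*h_4 = h_6
h_4^3 = h_6*h_4 = h_7
h_4^4 = h_7*h_4 = h_1
The first power of h_4 equal to the identity is h_4^4, so ord(h_4) = 4.

4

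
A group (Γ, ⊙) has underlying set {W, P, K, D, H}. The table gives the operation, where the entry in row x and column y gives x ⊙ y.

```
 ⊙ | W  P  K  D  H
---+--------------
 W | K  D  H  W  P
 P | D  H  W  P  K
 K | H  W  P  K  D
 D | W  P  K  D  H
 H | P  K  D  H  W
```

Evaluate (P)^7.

P^1 = P
P^2 = P ⊙ P = H
P^3 = H ⊙ P = K
P^4 = K ⊙ P = W
P^5 = W ⊙ P = D
P^6 = D ⊙ P = P
P^7 = P ⊙ P = H

H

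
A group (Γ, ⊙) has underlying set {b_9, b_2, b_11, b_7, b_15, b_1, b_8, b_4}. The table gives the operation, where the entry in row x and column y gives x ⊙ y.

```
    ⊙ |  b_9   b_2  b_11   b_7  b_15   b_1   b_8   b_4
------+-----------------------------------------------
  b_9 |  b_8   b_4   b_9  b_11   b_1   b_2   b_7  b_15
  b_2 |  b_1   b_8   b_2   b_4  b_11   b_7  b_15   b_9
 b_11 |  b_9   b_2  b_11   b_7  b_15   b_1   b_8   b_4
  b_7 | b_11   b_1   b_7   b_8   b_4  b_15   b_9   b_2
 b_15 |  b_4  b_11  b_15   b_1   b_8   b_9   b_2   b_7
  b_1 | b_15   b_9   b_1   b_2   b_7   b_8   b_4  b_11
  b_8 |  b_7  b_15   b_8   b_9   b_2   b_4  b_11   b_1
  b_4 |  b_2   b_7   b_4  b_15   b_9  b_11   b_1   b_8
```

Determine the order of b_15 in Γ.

The identity element is b_11 (its row matches the header).
b_15^1 = b_15
b_15^2 = b_15 ⊙ b_15 = b_8
b_15^3 = b_8 ⊙ b_15 = b_2
b_15^4 = b_2 ⊙ b_15 = b_11
The first power of b_15 equal to the identity is b_15^4, so ord(b_15) = 4.

4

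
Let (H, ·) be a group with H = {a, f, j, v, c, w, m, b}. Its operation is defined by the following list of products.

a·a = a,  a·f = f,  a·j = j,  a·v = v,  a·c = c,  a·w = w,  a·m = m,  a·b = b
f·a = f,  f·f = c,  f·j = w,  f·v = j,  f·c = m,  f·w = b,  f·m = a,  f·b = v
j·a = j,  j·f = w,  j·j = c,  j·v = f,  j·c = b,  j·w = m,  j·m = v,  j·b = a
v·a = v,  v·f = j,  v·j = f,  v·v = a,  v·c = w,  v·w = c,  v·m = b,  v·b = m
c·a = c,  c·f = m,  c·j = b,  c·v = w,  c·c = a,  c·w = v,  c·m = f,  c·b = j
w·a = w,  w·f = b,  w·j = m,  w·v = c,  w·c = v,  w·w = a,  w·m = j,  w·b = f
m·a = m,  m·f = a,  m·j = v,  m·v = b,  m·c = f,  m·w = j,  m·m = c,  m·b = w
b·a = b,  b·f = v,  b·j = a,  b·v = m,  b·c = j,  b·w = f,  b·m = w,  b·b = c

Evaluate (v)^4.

a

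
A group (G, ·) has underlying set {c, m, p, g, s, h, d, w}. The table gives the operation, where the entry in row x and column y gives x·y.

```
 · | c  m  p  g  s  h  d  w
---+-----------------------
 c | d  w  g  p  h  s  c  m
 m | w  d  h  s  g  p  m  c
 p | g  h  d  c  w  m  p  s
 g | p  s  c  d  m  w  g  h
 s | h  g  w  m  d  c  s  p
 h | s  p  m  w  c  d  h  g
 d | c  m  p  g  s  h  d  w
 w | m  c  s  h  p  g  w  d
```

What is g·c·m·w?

g

g·c = p
p·m = h
h·w = g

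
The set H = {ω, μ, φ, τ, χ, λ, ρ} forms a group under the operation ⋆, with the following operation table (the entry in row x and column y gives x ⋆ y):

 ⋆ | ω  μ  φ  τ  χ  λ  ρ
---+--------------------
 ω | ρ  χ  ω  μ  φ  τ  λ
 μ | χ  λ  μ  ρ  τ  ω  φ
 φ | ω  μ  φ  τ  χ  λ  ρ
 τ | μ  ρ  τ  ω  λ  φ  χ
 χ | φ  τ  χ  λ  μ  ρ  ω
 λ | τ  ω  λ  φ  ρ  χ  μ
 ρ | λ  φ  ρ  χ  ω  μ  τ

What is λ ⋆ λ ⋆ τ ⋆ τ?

λ ⋆ λ = χ
χ ⋆ τ = λ
λ ⋆ τ = φ

φ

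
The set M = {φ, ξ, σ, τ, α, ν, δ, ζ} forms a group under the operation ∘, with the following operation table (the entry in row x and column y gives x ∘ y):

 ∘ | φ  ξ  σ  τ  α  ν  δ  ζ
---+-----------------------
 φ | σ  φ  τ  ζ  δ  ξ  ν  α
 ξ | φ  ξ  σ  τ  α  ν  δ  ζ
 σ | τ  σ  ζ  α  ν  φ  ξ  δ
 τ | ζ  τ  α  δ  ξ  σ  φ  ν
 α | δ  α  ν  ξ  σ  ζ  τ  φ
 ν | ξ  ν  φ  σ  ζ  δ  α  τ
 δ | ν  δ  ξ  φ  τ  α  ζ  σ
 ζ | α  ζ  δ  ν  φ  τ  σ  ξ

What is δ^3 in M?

δ^1 = δ
δ^2 = δ ∘ δ = ζ
δ^3 = ζ ∘ δ = σ
(Structurally, M here is isomorphic to the cyclic group Z_8.)

σ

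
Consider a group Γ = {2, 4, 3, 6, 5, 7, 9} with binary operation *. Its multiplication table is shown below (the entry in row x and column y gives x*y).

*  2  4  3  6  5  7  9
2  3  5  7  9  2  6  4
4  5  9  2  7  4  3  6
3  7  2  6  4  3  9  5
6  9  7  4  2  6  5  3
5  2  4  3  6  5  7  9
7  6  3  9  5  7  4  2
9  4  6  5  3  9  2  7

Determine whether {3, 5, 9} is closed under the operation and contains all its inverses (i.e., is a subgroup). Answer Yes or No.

3*3 = 6, which is not in {3, 5, 9}.
The subset is not closed under *, so it is not a subgroup.

No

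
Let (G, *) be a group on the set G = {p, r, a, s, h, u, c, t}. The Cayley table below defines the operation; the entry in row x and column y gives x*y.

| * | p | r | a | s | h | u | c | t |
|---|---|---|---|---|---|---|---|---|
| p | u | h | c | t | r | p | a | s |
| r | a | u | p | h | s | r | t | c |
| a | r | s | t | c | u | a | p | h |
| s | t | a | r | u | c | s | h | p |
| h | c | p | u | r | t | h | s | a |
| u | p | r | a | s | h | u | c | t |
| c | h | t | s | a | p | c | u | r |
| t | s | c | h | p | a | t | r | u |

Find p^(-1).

First locate the identity: row u matches the header, so u is the identity.
Scan row p for u: p*p = u. Hence p^(-1) = p.

p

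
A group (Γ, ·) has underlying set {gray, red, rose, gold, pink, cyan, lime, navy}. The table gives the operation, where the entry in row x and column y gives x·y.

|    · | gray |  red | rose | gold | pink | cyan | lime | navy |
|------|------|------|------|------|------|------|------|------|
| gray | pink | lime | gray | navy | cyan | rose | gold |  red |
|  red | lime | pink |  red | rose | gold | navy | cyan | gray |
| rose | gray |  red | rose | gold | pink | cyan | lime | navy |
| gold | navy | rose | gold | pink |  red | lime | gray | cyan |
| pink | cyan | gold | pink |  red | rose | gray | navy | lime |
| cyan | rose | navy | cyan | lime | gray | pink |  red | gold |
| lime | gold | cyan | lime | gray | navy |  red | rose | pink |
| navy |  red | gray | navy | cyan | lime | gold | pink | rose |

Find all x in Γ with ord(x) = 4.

Identity is rose. Compute the order of each non-identity element by repeated multiplication:
  gray: gray → pink → cyan → rose  (order 4)
  red: red → pink → gold → rose  (order 4)
  gold: gold → pink → red → rose  (order 4)
  pink: pink → rose  (order 2)
  cyan: cyan → pink → gray → rose  (order 4)
  lime: lime → rose  (order 2)
  navy: navy → rose  (order 2)
Elements of order 4: {cyan, gold, gray, red}.

{cyan, gold, gray, red}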